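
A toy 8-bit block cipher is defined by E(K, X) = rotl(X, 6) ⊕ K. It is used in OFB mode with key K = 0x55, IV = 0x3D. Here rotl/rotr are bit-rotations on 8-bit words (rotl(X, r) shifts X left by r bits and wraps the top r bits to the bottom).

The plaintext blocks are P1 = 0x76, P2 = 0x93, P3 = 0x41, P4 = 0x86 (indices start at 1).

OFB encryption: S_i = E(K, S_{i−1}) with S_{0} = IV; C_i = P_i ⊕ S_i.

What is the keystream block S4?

C1: S = E(K, 0x3D) = 0x1A; 0x76 ⊕ 0x1A = 0x6C.
C2: S = E(K, 0x1A) = 0xD3; 0x93 ⊕ 0xD3 = 0x40.
C3: S = E(K, 0xD3) = 0xA1; 0x41 ⊕ 0xA1 = 0xE0.
C4: S = E(K, 0xA1) = 0x3D; 0x86 ⊕ 0x3D = 0xBB.
So S4 = 0x3D.

0x3D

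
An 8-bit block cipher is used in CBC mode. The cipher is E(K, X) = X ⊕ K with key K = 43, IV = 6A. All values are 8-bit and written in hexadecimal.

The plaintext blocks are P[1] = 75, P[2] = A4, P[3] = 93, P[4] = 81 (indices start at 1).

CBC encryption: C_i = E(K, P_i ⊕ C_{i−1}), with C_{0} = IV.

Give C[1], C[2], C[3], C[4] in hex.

C[1]: P[1] ⊕ 6A = 1F; E(K, 1F) = 5C.
C[2]: P[2] ⊕ 5C = F8; E(K, F8) = BB.
C[3]: P[3] ⊕ BB = 28; E(K, 28) = 6B.
C[4]: P[4] ⊕ 6B = EA; E(K, EA) = A9.

C[1] = 5C, C[2] = BB, C[3] = 6B, C[4] = A9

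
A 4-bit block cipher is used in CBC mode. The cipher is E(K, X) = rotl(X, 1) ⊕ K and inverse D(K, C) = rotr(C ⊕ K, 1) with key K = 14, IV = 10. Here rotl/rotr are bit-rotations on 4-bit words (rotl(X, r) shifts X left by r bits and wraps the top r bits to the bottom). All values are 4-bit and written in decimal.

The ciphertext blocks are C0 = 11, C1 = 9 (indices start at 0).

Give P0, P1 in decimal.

P0 = 0, P1 = 0

CBC decryption: P_i = D(K, C_i) ⊕ C_{i−1}, with C_{−1} = IV.
P0: D(K, 11) = 10; 10 ⊕ 10 = 0.
P1: D(K, 9) = 11; 11 ⊕ 11 = 0.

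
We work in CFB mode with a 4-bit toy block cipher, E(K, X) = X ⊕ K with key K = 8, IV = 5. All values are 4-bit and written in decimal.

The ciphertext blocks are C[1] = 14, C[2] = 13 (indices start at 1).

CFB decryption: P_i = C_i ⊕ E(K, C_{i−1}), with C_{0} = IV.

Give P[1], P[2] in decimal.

P[1]: E(K, 5) = 13; 14 ⊕ 13 = 3.
P[2]: E(K, 14) = 6; 13 ⊕ 6 = 11.

P[1] = 3, P[2] = 11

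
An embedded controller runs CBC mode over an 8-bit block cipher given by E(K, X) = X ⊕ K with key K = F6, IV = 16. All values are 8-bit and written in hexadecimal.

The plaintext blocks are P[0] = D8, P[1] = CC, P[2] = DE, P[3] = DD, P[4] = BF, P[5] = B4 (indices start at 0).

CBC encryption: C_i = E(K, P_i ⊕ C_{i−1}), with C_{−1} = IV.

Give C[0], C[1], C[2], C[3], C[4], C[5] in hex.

C[0] = 38, C[1] = 02, C[2] = 2A, C[3] = 01, C[4] = 48, C[5] = 0A

C[0]: P[0] ⊕ 16 = CE; E(K, CE) = 38.
C[1]: P[1] ⊕ 38 = F4; E(K, F4) = 02.
C[2]: P[2] ⊕ 02 = DC; E(K, DC) = 2A.
C[3]: P[3] ⊕ 2A = F7; E(K, F7) = 01.
C[4]: P[4] ⊕ 01 = BE; E(K, BE) = 48.
C[5]: P[5] ⊕ 48 = FC; E(K, FC) = 0A.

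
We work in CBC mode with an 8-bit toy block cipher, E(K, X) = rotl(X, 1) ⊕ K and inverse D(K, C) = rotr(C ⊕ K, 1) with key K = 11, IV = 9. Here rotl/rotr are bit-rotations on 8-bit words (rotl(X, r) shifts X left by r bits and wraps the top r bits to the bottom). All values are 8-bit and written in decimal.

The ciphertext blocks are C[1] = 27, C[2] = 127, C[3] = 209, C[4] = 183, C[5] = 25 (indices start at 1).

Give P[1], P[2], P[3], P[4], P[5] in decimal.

CBC decryption: P_i = D(K, C_i) ⊕ C_{i−1}, with C_{0} = IV.
P[1]: D(K, 27) = 8; 8 ⊕ 9 = 1.
P[2]: D(K, 127) = 58; 58 ⊕ 27 = 33.
P[3]: D(K, 209) = 109; 109 ⊕ 127 = 18.
P[4]: D(K, 183) = 94; 94 ⊕ 209 = 143.
P[5]: D(K, 25) = 9; 9 ⊕ 183 = 190.

P[1] = 1, P[2] = 33, P[3] = 18, P[4] = 143, P[5] = 190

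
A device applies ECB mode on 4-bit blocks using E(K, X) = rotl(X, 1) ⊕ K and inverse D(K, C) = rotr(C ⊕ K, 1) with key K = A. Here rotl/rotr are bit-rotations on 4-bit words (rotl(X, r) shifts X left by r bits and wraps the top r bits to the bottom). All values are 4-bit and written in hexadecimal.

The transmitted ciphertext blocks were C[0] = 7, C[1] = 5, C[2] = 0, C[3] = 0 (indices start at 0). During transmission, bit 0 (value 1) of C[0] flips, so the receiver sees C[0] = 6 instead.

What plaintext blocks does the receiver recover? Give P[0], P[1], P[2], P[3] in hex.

ECB decryption: P_i = D(K, C_i).
Only C[0] changed, to 6. In ECB, a change in C_i affects only P_i. Decrypting the received ciphertext:
P[0]: D(K, 6) = 6.
P[1]: D(K, 5) = F.
P[2]: D(K, 0) = 5.
P[3]: D(K, 0) = 5.
Blocks that differ from the original plaintext: P[0].

P[0] = 6, P[1] = F, P[2] = 5, P[3] = 5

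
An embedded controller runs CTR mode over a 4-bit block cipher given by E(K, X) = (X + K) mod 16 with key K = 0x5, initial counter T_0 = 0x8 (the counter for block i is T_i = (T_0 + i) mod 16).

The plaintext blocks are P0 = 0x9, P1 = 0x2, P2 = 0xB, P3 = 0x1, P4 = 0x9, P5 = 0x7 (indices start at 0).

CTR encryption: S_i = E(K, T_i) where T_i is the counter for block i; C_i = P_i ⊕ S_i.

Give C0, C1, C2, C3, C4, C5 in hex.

C0: T = 0x8, S = E(K, T) = 0xD; 0x9 ⊕ 0xD = 0x4.
C1: T = 0x9, S = E(K, T) = 0xE; 0x2 ⊕ 0xE = 0xC.
C2: T = 0xA, S = E(K, T) = 0xF; 0xB ⊕ 0xF = 0x4.
C3: T = 0xB, S = E(K, T) = 0x0; 0x1 ⊕ 0x0 = 0x1.
C4: T = 0xC, S = E(K, T) = 0x1; 0x9 ⊕ 0x1 = 0x8.
C5: T = 0xD, S = E(K, T) = 0x2; 0x7 ⊕ 0x2 = 0x5.

C0 = 0x4, C1 = 0xC, C2 = 0x4, C3 = 0x1, C4 = 0x8, C5 = 0x5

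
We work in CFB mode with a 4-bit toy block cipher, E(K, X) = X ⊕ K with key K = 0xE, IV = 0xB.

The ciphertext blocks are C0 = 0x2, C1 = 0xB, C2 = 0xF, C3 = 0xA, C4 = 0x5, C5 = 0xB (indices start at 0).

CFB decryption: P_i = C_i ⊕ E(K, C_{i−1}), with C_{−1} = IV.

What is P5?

P5 = 0x0

P5: E(K, 0x5) = 0xB; 0xB ⊕ 0xB = 0x0.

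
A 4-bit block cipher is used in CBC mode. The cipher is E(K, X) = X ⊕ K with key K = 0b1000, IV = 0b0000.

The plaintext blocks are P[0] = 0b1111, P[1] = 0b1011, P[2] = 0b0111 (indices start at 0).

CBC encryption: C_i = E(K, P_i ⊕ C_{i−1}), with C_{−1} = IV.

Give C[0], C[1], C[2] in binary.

C[0] = 0b0111, C[1] = 0b0100, C[2] = 0b1011

C[0]: P[0] ⊕ 0b0000 = 0b1111; E(K, 0b1111) = 0b0111.
C[1]: P[1] ⊕ 0b0111 = 0b1100; E(K, 0b1100) = 0b0100.
C[2]: P[2] ⊕ 0b0100 = 0b0011; E(K, 0b0011) = 0b1011.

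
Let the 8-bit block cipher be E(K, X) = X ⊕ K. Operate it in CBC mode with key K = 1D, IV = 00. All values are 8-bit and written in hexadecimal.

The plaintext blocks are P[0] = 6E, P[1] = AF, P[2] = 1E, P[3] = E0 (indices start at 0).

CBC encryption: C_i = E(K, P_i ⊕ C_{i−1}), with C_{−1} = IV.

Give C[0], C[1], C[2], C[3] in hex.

C[0]: P[0] ⊕ 00 = 6E; E(K, 6E) = 73.
C[1]: P[1] ⊕ 73 = DC; E(K, DC) = C1.
C[2]: P[2] ⊕ C1 = DF; E(K, DF) = C2.
C[3]: P[3] ⊕ C2 = 22; E(K, 22) = 3F.

C[0] = 73, C[1] = C1, C[2] = C2, C[3] = 3F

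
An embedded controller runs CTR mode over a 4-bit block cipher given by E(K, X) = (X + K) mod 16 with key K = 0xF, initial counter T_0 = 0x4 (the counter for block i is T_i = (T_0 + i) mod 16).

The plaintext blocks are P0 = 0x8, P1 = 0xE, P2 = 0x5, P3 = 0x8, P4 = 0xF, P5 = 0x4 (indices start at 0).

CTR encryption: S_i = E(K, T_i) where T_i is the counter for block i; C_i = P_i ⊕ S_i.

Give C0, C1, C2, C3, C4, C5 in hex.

C0 = 0xB, C1 = 0xA, C2 = 0x0, C3 = 0xE, C4 = 0x8, C5 = 0xC

C0: T = 0x4, S = E(K, T) = 0x3; 0x8 ⊕ 0x3 = 0xB.
C1: T = 0x5, S = E(K, T) = 0x4; 0xE ⊕ 0x4 = 0xA.
C2: T = 0x6, S = E(K, T) = 0x5; 0x5 ⊕ 0x5 = 0x0.
C3: T = 0x7, S = E(K, T) = 0x6; 0x8 ⊕ 0x6 = 0xE.
C4: T = 0x8, S = E(K, T) = 0x7; 0xF ⊕ 0x7 = 0x8.
C5: T = 0x9, S = E(K, T) = 0x8; 0x4 ⊕ 0x8 = 0xC.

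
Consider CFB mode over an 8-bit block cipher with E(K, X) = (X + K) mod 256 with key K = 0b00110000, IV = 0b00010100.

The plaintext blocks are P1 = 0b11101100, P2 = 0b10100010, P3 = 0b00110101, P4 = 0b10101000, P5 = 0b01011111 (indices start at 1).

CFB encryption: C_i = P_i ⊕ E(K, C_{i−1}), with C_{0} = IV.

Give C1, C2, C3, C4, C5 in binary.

C1: E(K, 0b00010100) = 0b01000100; 0b11101100 ⊕ 0b01000100 = 0b10101000.
C2: E(K, 0b10101000) = 0b11011000; 0b10100010 ⊕ 0b11011000 = 0b01111010.
C3: E(K, 0b01111010) = 0b10101010; 0b00110101 ⊕ 0b10101010 = 0b10011111.
C4: E(K, 0b10011111) = 0b11001111; 0b10101000 ⊕ 0b11001111 = 0b01100111.
C5: E(K, 0b01100111) = 0b10010111; 0b01011111 ⊕ 0b10010111 = 0b11001000.

C1 = 0b10101000, C2 = 0b01111010, C3 = 0b10011111, C4 = 0b01100111, C5 = 0b11001000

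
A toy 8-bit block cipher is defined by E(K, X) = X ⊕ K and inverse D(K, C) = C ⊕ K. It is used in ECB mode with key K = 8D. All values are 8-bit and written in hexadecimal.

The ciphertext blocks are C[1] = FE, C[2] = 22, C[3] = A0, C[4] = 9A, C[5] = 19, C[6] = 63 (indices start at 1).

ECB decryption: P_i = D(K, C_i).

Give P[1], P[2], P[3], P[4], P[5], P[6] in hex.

P[1]: D(K, FE) = 73.
P[2]: D(K, 22) = AF.
P[3]: D(K, A0) = 2D.
P[4]: D(K, 9A) = 17.
P[5]: D(K, 19) = 94.
P[6]: D(K, 63) = EE.

P[1] = 73, P[2] = AF, P[3] = 2D, P[4] = 17, P[5] = 94, P[6] = EE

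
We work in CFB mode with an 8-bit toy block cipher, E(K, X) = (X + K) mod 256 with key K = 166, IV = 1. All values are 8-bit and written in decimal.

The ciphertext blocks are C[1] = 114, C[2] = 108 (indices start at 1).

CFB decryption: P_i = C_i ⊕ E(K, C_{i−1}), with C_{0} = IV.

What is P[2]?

P[2] = 116

P[2]: E(K, 114) = 24; 108 ⊕ 24 = 116.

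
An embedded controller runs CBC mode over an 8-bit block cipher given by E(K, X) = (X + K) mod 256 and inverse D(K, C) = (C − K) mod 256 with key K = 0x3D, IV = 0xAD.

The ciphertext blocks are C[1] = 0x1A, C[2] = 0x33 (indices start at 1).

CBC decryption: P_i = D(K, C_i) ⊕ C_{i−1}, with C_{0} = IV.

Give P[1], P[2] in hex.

P[1] = 0x70, P[2] = 0xEC

P[1]: D(K, 0x1A) = 0xDD; 0xDD ⊕ 0xAD = 0x70.
P[2]: D(K, 0x33) = 0xF6; 0xF6 ⊕ 0x1A = 0xEC.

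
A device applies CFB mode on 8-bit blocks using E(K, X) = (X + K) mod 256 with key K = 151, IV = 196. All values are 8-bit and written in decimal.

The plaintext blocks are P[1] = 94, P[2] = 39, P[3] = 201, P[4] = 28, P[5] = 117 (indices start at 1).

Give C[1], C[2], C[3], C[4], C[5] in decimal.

CFB encryption: C_i = P_i ⊕ E(K, C_{i−1}), with C_{0} = IV.
C[1]: E(K, 196) = 91; 94 ⊕ 91 = 5.
C[2]: E(K, 5) = 156; 39 ⊕ 156 = 187.
C[3]: E(K, 187) = 82; 201 ⊕ 82 = 155.
C[4]: E(K, 155) = 50; 28 ⊕ 50 = 46.
C[5]: E(K, 46) = 197; 117 ⊕ 197 = 176.

C[1] = 5, C[2] = 187, C[3] = 155, C[4] = 46, C[5] = 176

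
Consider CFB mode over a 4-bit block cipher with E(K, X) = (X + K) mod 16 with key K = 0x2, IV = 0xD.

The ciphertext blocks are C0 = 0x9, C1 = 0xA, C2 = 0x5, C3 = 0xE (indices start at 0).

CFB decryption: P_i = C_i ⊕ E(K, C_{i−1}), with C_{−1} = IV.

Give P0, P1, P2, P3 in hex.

P0: E(K, 0xD) = 0xF; 0x9 ⊕ 0xF = 0x6.
P1: E(K, 0x9) = 0xB; 0xA ⊕ 0xB = 0x1.
P2: E(K, 0xA) = 0xC; 0x5 ⊕ 0xC = 0x9.
P3: E(K, 0x5) = 0x7; 0xE ⊕ 0x7 = 0x9.

P0 = 0x6, P1 = 0x1, P2 = 0x9, P3 = 0x9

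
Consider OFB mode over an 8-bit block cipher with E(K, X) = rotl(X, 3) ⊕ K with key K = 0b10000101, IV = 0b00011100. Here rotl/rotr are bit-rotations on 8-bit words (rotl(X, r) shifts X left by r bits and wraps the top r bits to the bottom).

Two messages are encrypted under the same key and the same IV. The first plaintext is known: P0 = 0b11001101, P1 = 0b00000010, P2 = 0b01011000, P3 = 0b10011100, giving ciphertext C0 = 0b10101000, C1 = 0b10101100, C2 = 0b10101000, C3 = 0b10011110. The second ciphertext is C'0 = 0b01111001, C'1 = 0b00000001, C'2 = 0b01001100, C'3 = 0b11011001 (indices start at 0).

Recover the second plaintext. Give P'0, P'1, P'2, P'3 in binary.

In OFB with a reused IV, both messages share the same keystream S_i, so C_i ⊕ C'_i = P_i ⊕ P'_i and thus P'_i = P_i ⊕ C_i ⊕ C'_i.
P'0: 0b11001101 ⊕ 0b10101000 ⊕ 0b01111001 = 0b00011100.
P'1: 0b00000010 ⊕ 0b10101100 ⊕ 0b00000001 = 0b10101111.
P'2: 0b01011000 ⊕ 0b10101000 ⊕ 0b01001100 = 0b10111100.
P'3: 0b10011100 ⊕ 0b10011110 ⊕ 0b11011001 = 0b11011011.

P'0 = 0b00011100, P'1 = 0b10101111, P'2 = 0b10111100, P'3 = 0b11011011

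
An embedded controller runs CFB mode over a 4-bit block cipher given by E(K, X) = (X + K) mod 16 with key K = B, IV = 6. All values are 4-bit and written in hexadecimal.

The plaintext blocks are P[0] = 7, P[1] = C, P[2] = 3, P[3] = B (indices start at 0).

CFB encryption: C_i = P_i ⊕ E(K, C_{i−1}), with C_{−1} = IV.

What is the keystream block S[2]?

8

C[0]: E(K, 6) = 1; 7 ⊕ 1 = 6.
C[1]: E(K, 6) = 1; C ⊕ 1 = D.
C[2]: E(K, D) = 8; 3 ⊕ 8 = B.
So S[2] = 8.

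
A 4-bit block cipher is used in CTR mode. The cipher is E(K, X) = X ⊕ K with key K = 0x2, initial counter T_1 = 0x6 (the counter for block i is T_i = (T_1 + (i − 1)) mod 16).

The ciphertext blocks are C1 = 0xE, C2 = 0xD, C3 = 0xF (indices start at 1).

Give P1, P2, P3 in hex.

CTR decryption: S_i = E(K, T_i) where T_i is the counter for block i; P_i = C_i ⊕ S_i.
P1: T = 0x6, S = E(K, T) = 0x4; 0xE ⊕ 0x4 = 0xA.
P2: T = 0x7, S = E(K, T) = 0x5; 0xD ⊕ 0x5 = 0x8.
P3: T = 0x8, S = E(K, T) = 0xA; 0xF ⊕ 0xA = 0x5.

P1 = 0xA, P2 = 0x8, P3 = 0x5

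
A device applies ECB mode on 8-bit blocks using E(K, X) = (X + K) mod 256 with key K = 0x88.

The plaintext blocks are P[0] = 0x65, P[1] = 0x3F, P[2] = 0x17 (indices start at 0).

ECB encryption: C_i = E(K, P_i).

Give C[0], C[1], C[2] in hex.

C[0] = 0xED, C[1] = 0xC7, C[2] = 0x9F

C[0]: E(K, 0x65) = 0xED.
C[1]: E(K, 0x3F) = 0xC7.
C[2]: E(K, 0x17) = 0x9F.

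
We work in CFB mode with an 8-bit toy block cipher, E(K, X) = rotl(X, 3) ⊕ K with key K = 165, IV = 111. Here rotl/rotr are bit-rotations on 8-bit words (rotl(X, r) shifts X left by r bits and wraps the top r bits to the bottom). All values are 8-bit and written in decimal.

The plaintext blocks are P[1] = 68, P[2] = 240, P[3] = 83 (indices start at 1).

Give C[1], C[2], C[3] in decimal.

C[1] = 154, C[2] = 129, C[3] = 250

CFB encryption: C_i = P_i ⊕ E(K, C_{i−1}), with C_{0} = IV.
C[1]: E(K, 111) = 222; 68 ⊕ 222 = 154.
C[2]: E(K, 154) = 113; 240 ⊕ 113 = 129.
C[3]: E(K, 129) = 169; 83 ⊕ 169 = 250.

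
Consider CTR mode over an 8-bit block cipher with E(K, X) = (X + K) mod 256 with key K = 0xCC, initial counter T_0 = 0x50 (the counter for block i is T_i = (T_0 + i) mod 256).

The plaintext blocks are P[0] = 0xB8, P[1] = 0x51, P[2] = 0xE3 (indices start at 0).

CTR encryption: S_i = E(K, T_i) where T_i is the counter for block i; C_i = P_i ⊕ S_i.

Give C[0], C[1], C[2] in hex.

C[0]: T = 0x50, S = E(K, T) = 0x1C; 0xB8 ⊕ 0x1C = 0xA4.
C[1]: T = 0x51, S = E(K, T) = 0x1D; 0x51 ⊕ 0x1D = 0x4C.
C[2]: T = 0x52, S = E(K, T) = 0x1E; 0xE3 ⊕ 0x1E = 0xFD.

C[0] = 0xA4, C[1] = 0x4C, C[2] = 0xFD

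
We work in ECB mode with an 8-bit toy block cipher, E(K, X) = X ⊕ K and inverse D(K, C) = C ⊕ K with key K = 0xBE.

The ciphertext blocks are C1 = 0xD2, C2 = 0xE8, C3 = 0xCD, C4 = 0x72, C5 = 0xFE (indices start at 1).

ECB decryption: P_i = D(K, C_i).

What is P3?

P3: D(K, 0xCD) = 0x73.

P3 = 0x73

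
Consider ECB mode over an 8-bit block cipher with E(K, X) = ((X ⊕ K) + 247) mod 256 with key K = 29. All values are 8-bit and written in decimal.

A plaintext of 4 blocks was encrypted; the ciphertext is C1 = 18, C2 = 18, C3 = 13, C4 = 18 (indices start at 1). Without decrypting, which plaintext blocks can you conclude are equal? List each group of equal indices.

P1 = P2 = P4

ECB encrypts each block independently with the same key, so equal ciphertext blocks imply equal plaintext blocks.
C1 = C2 = C4 = 18, so P1 = P2 = P4.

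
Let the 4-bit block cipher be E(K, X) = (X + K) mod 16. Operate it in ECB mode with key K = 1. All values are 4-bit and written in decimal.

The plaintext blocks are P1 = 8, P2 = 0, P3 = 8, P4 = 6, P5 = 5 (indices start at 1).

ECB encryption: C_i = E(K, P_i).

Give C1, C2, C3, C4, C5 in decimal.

C1 = 9, C2 = 1, C3 = 9, C4 = 7, C5 = 6

C1: E(K, 8) = 9.
C2: E(K, 0) = 1.
C3: E(K, 8) = 9.
C4: E(K, 6) = 7.
C5: E(K, 5) = 6.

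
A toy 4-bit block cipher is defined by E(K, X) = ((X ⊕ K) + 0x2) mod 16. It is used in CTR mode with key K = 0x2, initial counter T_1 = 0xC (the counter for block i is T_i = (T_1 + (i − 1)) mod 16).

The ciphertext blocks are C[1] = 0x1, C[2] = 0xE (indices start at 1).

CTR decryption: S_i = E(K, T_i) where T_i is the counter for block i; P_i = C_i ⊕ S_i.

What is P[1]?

P[1]: T = 0xC, S = E(K, T) = 0x0; 0x1 ⊕ 0x0 = 0x1.

P[1] = 0x1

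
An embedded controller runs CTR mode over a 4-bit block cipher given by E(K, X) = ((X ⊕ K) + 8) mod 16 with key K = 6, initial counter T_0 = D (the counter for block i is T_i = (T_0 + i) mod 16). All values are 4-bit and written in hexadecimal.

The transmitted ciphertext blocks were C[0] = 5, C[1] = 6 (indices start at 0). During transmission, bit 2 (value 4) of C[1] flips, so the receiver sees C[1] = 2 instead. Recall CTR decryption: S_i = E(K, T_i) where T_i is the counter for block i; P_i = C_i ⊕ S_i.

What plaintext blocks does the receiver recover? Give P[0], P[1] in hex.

P[0] = 6, P[1] = 2

Only C[1] changed, to 2. In CTR, a change in C_i flips the same bit in P_i only; the keystream is unaffected. Decrypting the received ciphertext:
P[0]: T = D, S = E(K, T) = 3; 5 ⊕ 3 = 6.
P[1]: T = E, S = E(K, T) = 0; 2 ⊕ 0 = 2.
Blocks that differ from the original plaintext: P[1].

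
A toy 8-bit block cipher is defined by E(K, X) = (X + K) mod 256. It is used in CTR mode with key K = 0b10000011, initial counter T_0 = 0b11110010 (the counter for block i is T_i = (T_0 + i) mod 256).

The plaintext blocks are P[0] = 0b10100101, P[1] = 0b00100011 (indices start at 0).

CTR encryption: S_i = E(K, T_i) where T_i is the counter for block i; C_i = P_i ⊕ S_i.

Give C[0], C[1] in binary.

C[0]: T = 0b11110010, S = E(K, T) = 0b01110101; 0b10100101 ⊕ 0b01110101 = 0b11010000.
C[1]: T = 0b11110011, S = E(K, T) = 0b01110110; 0b00100011 ⊕ 0b01110110 = 0b01010101.

C[0] = 0b11010000, C[1] = 0b01010101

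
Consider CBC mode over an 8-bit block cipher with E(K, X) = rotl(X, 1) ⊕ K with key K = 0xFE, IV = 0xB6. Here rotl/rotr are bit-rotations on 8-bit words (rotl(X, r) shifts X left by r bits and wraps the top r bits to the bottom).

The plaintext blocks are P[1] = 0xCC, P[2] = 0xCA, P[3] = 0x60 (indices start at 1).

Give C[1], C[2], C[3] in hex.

C[1] = 0x0A, C[2] = 0x7F, C[3] = 0xC0

CBC encryption: C_i = E(K, P_i ⊕ C_{i−1}), with C_{0} = IV.
C[1]: P[1] ⊕ 0xB6 = 0x7A; E(K, 0x7A) = 0x0A.
C[2]: P[2] ⊕ 0x0A = 0xC0; E(K, 0xC0) = 0x7F.
C[3]: P[3] ⊕ 0x7F = 0x1F; E(K, 0x1F) = 0xC0.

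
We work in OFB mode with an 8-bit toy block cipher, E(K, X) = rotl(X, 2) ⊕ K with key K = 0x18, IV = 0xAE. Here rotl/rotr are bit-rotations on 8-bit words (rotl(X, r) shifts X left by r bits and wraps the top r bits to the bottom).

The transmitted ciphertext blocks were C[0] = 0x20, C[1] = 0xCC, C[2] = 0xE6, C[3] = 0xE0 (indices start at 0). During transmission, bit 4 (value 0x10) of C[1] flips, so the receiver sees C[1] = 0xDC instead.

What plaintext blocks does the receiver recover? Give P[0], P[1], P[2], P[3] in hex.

P[0] = 0x82, P[1] = 0x4E, P[2] = 0xB4, P[3] = 0xB1

OFB decryption: S_i = E(K, S_{i−1}) with S_{−1} = IV; P_i = C_i ⊕ S_i.
Only C[1] changed, to 0xDC. In OFB, a change in C_i flips the same bit in P_i only; the keystream is unaffected. Decrypting the received ciphertext:
P[0]: S = E(K, 0xAE) = 0xA2; 0x20 ⊕ 0xA2 = 0x82.
P[1]: S = E(K, 0xA2) = 0x92; 0xDC ⊕ 0x92 = 0x4E.
P[2]: S = E(K, 0x92) = 0x52; 0xE6 ⊕ 0x52 = 0xB4.
P[3]: S = E(K, 0x52) = 0x51; 0xE0 ⊕ 0x51 = 0xB1.
Blocks that differ from the original plaintext: P[1].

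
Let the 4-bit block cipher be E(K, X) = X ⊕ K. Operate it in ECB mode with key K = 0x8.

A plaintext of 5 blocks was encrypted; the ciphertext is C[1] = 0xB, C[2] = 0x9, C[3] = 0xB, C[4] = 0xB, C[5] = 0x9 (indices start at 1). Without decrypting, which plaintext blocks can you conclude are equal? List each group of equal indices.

ECB encrypts each block independently with the same key, so equal ciphertext blocks imply equal plaintext blocks.
C[1] = C[3] = C[4] = 0xB, so P[1] = P[3] = P[4].
C[2] = C[5] = 0x9, so P[2] = P[5].

P[1] = P[3] = P[4]; P[2] = P[5]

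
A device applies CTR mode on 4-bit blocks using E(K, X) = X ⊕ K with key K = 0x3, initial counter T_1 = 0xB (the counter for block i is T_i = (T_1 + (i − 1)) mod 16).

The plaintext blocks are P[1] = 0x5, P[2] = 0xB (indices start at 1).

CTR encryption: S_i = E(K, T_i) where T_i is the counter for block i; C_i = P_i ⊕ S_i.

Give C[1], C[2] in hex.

C[1]: T = 0xB, S = E(K, T) = 0x8; 0x5 ⊕ 0x8 = 0xD.
C[2]: T = 0xC, S = E(K, T) = 0xF; 0xB ⊕ 0xF = 0x4.

C[1] = 0xD, C[2] = 0x4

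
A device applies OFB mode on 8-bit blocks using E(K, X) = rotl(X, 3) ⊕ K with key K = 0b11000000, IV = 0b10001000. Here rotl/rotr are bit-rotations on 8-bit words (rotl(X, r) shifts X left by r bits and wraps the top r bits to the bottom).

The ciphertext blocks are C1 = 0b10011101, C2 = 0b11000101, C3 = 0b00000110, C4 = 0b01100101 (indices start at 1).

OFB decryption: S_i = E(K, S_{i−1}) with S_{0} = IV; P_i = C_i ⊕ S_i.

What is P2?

P1: S = E(K, 0b10001000) = 0b10000100; 0b10011101 ⊕ 0b10000100 = 0b00011001.
P2: S = E(K, 0b10000100) = 0b11100100; 0b11000101 ⊕ 0b11100100 = 0b00100001.

P2 = 0b00100001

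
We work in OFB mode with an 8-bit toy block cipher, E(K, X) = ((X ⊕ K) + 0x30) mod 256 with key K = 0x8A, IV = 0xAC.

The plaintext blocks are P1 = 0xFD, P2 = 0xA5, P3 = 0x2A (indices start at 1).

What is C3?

OFB encryption: S_i = E(K, S_{i−1}) with S_{0} = IV; C_i = P_i ⊕ S_i.
C1: S = E(K, 0xAC) = 0x56; 0xFD ⊕ 0x56 = 0xAB.
C2: S = E(K, 0x56) = 0x0C; 0xA5 ⊕ 0x0C = 0xA9.
C3: S = E(K, 0x0C) = 0xB6; 0x2A ⊕ 0xB6 = 0x9C.

C3 = 0x9C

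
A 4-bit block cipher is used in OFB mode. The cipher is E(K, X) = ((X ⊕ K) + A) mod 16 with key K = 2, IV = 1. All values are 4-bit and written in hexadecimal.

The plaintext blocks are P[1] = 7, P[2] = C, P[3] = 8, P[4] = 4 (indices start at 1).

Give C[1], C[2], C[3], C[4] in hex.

C[1] = A, C[2] = 5, C[3] = D, C[4] = 5

OFB encryption: S_i = E(K, S_{i−1}) with S_{0} = IV; C_i = P_i ⊕ S_i.
C[1]: S = E(K, 1) = D; 7 ⊕ D = A.
C[2]: S = E(K, D) = 9; C ⊕ 9 = 5.
C[3]: S = E(K, 9) = 5; 8 ⊕ 5 = D.
C[4]: S = E(K, 5) = 1; 4 ⊕ 1 = 5.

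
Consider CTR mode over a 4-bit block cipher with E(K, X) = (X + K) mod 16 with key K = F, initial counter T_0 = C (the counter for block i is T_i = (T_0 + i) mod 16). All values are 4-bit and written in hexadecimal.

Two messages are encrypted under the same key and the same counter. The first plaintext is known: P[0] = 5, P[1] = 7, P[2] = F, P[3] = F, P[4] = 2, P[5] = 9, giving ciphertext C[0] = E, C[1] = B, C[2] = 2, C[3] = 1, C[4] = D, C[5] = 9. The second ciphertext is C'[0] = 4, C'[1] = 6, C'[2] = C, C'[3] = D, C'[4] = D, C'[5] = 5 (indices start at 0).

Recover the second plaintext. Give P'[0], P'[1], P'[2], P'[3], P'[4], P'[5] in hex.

P'[0] = F, P'[1] = A, P'[2] = 1, P'[3] = 3, P'[4] = 2, P'[5] = 5

In CTR with a reused counter, both messages share the same keystream S_i, so C_i ⊕ C'_i = P_i ⊕ P'_i and thus P'_i = P_i ⊕ C_i ⊕ C'_i.
P'[0]: 5 ⊕ E ⊕ 4 = F.
P'[1]: 7 ⊕ B ⊕ 6 = A.
P'[2]: F ⊕ 2 ⊕ C = 1.
P'[3]: F ⊕ 1 ⊕ D = 3.
P'[4]: 2 ⊕ D ⊕ D = 2.
P'[5]: 9 ⊕ 9 ⊕ 5 = 5.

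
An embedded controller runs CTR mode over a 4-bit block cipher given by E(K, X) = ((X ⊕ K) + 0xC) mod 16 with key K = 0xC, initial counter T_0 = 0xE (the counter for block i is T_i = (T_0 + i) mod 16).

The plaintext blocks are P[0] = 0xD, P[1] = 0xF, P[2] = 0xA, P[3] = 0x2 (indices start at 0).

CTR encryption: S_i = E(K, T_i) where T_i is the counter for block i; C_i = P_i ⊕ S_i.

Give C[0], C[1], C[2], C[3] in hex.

C[0] = 0x3, C[1] = 0x0, C[2] = 0x2, C[3] = 0xB

C[0]: T = 0xE, S = E(K, T) = 0xE; 0xD ⊕ 0xE = 0x3.
C[1]: T = 0xF, S = E(K, T) = 0xF; 0xF ⊕ 0xF = 0x0.
C[2]: T = 0x0, S = E(K, T) = 0x8; 0xA ⊕ 0x8 = 0x2.
C[3]: T = 0x1, S = E(K, T) = 0x9; 0x2 ⊕ 0x9 = 0xB.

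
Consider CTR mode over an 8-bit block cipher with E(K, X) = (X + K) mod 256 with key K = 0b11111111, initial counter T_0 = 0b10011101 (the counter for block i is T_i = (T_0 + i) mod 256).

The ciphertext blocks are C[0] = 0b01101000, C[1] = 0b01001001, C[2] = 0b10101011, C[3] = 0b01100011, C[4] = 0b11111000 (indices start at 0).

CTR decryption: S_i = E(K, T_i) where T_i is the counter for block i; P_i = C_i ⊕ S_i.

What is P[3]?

P[3]: T = 0b10100000, S = E(K, T) = 0b10011111; 0b01100011 ⊕ 0b10011111 = 0b11111100.

P[3] = 0b11111100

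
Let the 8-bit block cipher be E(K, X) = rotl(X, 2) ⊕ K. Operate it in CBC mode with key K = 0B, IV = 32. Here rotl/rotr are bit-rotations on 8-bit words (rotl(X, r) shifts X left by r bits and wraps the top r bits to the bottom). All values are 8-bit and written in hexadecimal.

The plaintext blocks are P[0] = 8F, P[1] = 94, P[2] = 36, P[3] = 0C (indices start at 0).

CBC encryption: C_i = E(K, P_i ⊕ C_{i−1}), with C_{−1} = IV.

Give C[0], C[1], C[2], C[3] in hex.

C[0]: P[0] ⊕ 32 = BD; E(K, BD) = FD.
C[1]: P[1] ⊕ FD = 69; E(K, 69) = AE.
C[2]: P[2] ⊕ AE = 98; E(K, 98) = 69.
C[3]: P[3] ⊕ 69 = 65; E(K, 65) = 9E.

C[0] = FD, C[1] = AE, C[2] = 69, C[3] = 9E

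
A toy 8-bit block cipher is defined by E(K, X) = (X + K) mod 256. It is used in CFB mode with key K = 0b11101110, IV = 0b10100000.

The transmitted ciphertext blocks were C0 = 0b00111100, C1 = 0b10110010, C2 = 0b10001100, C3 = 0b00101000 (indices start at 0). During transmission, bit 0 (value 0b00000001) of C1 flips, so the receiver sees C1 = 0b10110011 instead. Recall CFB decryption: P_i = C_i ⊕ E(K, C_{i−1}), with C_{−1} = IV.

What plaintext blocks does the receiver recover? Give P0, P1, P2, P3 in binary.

P0 = 0b10110010, P1 = 0b10011001, P2 = 0b00101101, P3 = 0b01010010

Only C1 changed, to 0b10110011. In CFB, a change in C_i flips the same bit in P_i and garbles P_{i+1}. Decrypting the received ciphertext:
P0: E(K, 0b10100000) = 0b10001110; 0b00111100 ⊕ 0b10001110 = 0b10110010.
P1: E(K, 0b00111100) = 0b00101010; 0b10110011 ⊕ 0b00101010 = 0b10011001.
P2: E(K, 0b10110011) = 0b10100001; 0b10001100 ⊕ 0b10100001 = 0b00101101.
P3: E(K, 0b10001100) = 0b01111010; 0b00101000 ⊕ 0b01111010 = 0b01010010.
Blocks that differ from the original plaintext: P1, P2.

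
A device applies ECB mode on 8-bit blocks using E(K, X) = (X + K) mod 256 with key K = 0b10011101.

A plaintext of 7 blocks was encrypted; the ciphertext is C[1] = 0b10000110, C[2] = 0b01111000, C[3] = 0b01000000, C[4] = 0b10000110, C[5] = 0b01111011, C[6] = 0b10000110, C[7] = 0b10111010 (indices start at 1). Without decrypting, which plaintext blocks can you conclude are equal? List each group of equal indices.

ECB encrypts each block independently with the same key, so equal ciphertext blocks imply equal plaintext blocks.
C[1] = C[4] = C[6] = 0b10000110, so P[1] = P[4] = P[6].

P[1] = P[4] = P[6]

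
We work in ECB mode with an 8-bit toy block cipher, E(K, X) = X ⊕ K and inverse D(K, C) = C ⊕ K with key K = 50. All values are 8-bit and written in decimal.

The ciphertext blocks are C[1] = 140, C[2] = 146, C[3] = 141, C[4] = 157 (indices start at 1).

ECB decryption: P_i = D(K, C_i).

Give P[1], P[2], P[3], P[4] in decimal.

P[1]: D(K, 140) = 190.
P[2]: D(K, 146) = 160.
P[3]: D(K, 141) = 191.
P[4]: D(K, 157) = 175.

P[1] = 190, P[2] = 160, P[3] = 191, P[4] = 175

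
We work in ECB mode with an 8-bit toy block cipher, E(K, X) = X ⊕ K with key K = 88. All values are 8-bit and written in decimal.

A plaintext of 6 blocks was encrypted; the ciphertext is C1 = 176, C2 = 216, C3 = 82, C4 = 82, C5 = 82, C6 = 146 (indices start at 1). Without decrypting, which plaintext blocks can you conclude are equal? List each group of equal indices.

ECB encrypts each block independently with the same key, so equal ciphertext blocks imply equal plaintext blocks.
C3 = C4 = C5 = 82, so P3 = P4 = P5.

P3 = P4 = P5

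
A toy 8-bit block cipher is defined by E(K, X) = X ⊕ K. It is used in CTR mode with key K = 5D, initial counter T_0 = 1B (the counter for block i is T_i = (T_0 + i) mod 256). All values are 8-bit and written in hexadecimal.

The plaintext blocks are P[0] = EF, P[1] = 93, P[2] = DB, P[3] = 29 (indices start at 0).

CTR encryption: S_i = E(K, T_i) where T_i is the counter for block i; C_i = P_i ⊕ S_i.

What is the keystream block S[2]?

C[0]: T = 1B, S = E(K, T) = 46; EF ⊕ 46 = A9.
C[1]: T = 1C, S = E(K, T) = 41; 93 ⊕ 41 = D2.
C[2]: T = 1D, S = E(K, T) = 40; DB ⊕ 40 = 9B.
So S[2] = 40.

40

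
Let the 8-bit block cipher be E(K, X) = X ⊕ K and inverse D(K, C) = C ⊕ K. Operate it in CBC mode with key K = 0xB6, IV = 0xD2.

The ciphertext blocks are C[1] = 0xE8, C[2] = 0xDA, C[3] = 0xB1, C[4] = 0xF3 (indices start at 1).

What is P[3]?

P[3] = 0xDD

CBC decryption: P_i = D(K, C_i) ⊕ C_{i−1}, with C_{0} = IV.
P[3]: D(K, 0xB1) = 0x07; 0x07 ⊕ 0xDA = 0xDD.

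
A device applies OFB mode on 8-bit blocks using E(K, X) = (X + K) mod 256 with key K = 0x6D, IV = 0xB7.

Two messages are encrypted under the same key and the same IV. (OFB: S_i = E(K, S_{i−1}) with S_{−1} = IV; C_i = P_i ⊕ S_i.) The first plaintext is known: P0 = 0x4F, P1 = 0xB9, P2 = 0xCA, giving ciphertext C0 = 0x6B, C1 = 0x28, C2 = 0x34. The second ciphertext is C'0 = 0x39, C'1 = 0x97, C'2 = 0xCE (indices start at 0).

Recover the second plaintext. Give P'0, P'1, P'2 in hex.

In OFB with a reused IV, both messages share the same keystream S_i, so C_i ⊕ C'_i = P_i ⊕ P'_i and thus P'_i = P_i ⊕ C_i ⊕ C'_i.
P'0: 0x4F ⊕ 0x6B ⊕ 0x39 = 0x1D.
P'1: 0xB9 ⊕ 0x28 ⊕ 0x97 = 0x06.
P'2: 0xCA ⊕ 0x34 ⊕ 0xCE = 0x30.

P'0 = 0x1D, P'1 = 0x06, P'2 = 0x30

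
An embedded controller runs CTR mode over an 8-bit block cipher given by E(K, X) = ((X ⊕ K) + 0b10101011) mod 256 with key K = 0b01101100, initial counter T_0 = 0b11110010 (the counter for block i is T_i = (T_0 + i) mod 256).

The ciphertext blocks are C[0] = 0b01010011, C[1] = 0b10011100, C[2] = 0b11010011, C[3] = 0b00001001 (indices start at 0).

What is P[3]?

P[3] = 0b01001101

CTR decryption: S_i = E(K, T_i) where T_i is the counter for block i; P_i = C_i ⊕ S_i.
P[3]: T = 0b11110101, S = E(K, T) = 0b01000100; 0b00001001 ⊕ 0b01000100 = 0b01001101.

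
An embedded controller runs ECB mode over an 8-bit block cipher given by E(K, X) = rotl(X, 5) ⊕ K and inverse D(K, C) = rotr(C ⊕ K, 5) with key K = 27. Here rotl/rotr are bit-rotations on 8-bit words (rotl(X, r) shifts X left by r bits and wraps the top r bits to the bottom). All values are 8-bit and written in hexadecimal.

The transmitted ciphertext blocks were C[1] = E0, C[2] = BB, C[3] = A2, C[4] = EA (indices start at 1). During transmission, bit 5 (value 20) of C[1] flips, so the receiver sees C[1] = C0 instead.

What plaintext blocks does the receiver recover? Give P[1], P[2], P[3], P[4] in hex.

ECB decryption: P_i = D(K, C_i).
Only C[1] changed, to C0. In ECB, a change in C_i affects only P_i. Decrypting the received ciphertext:
P[1]: D(K, C0) = 3F.
P[2]: D(K, BB) = E4.
P[3]: D(K, A2) = 2C.
P[4]: D(K, EA) = 6E.
Blocks that differ from the original plaintext: P[1].

P[1] = 3F, P[2] = E4, P[3] = 2C, P[4] = 6E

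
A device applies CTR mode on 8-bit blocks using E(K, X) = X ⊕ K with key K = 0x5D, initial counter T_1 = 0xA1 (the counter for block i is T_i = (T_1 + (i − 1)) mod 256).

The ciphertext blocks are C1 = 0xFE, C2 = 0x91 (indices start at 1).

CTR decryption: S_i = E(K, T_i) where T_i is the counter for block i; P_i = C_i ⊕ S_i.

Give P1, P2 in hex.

P1 = 0x02, P2 = 0x6E

P1: T = 0xA1, S = E(K, T) = 0xFC; 0xFE ⊕ 0xFC = 0x02.
P2: T = 0xA2, S = E(K, T) = 0xFF; 0x91 ⊕ 0xFF = 0x6E.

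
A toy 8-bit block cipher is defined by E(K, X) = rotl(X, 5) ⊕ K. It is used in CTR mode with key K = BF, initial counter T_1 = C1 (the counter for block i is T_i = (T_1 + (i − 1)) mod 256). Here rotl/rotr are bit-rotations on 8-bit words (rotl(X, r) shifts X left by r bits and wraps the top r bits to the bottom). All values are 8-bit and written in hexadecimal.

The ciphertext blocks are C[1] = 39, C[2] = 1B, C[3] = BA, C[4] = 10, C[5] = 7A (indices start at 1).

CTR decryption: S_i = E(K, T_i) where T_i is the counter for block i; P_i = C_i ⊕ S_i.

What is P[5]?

P[5] = 7D

P[5]: T = C5, S = E(K, T) = 07; 7A ⊕ 07 = 7D.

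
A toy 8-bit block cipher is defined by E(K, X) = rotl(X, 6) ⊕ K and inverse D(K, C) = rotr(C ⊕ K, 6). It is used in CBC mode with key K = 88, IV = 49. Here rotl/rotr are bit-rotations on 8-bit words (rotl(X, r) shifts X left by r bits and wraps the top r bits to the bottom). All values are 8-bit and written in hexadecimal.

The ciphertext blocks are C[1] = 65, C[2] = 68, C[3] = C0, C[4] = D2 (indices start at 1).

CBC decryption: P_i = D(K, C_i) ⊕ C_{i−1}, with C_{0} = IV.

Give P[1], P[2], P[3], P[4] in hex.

P[1] = FE, P[2] = E6, P[3] = 49, P[4] = A9

P[1]: D(K, 65) = B7; B7 ⊕ 49 = FE.
P[2]: D(K, 68) = 83; 83 ⊕ 65 = E6.
P[3]: D(K, C0) = 21; 21 ⊕ 68 = 49.
P[4]: D(K, D2) = 69; 69 ⊕ C0 = A9.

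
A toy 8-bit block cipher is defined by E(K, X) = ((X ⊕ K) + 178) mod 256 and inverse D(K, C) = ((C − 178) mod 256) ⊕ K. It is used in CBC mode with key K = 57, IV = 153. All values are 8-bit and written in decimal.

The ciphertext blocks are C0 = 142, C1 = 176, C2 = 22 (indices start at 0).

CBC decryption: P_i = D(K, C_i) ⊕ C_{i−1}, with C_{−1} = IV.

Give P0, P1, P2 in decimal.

P0: D(K, 142) = 229; 229 ⊕ 153 = 124.
P1: D(K, 176) = 199; 199 ⊕ 142 = 73.
P2: D(K, 22) = 93; 93 ⊕ 176 = 237.

P0 = 124, P1 = 73, P2 = 237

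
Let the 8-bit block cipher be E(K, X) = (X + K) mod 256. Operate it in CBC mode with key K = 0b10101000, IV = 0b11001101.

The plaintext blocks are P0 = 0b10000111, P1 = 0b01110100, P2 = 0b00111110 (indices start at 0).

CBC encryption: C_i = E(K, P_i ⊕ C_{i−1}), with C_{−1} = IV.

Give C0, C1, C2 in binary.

C0: P0 ⊕ 0b11001101 = 0b01001010; E(K, 0b01001010) = 0b11110010.
C1: P1 ⊕ 0b11110010 = 0b10000110; E(K, 0b10000110) = 0b00101110.
C2: P2 ⊕ 0b00101110 = 0b00010000; E(K, 0b00010000) = 0b10111000.

C0 = 0b11110010, C1 = 0b00101110, C2 = 0b10111000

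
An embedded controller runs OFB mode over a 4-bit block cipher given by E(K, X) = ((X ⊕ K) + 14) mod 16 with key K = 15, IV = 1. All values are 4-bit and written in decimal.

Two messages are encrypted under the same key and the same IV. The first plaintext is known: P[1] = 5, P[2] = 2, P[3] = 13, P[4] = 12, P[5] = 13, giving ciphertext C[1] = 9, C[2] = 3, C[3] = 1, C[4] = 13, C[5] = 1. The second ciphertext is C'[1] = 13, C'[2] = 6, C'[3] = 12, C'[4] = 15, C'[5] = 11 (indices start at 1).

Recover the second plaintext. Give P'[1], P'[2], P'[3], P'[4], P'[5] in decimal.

P'[1] = 1, P'[2] = 7, P'[3] = 0, P'[4] = 14, P'[5] = 7

In OFB with a reused IV, both messages share the same keystream S_i, so C_i ⊕ C'_i = P_i ⊕ P'_i and thus P'_i = P_i ⊕ C_i ⊕ C'_i.
P'[1]: 5 ⊕ 9 ⊕ 13 = 1.
P'[2]: 2 ⊕ 3 ⊕ 6 = 7.
P'[3]: 13 ⊕ 1 ⊕ 12 = 0.
P'[4]: 12 ⊕ 13 ⊕ 15 = 14.
P'[5]: 13 ⊕ 1 ⊕ 11 = 7.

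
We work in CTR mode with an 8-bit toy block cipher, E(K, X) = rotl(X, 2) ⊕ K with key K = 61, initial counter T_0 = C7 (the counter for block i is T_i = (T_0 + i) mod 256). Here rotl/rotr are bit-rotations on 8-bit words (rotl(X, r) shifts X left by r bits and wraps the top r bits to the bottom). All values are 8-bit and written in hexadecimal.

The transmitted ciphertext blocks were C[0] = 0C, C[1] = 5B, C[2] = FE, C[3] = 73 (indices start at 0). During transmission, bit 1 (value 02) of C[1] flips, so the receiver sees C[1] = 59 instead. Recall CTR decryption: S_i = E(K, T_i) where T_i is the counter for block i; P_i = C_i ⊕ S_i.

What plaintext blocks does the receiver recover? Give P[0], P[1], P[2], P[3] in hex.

Only C[1] changed, to 59. In CTR, a change in C_i flips the same bit in P_i only; the keystream is unaffected. Decrypting the received ciphertext:
P[0]: T = C7, S = E(K, T) = 7E; 0C ⊕ 7E = 72.
P[1]: T = C8, S = E(K, T) = 42; 59 ⊕ 42 = 1B.
P[2]: T = C9, S = E(K, T) = 46; FE ⊕ 46 = B8.
P[3]: T = CA, S = E(K, T) = 4A; 73 ⊕ 4A = 39.
Blocks that differ from the original plaintext: P[1].

P[0] = 72, P[1] = 1B, P[2] = B8, P[3] = 39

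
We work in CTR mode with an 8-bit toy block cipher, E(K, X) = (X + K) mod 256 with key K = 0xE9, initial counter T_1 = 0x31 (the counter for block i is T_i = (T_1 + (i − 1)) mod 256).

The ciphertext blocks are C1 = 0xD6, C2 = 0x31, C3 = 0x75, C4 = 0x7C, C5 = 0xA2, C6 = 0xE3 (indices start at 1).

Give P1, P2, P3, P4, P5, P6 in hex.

P1 = 0xCC, P2 = 0x2A, P3 = 0x69, P4 = 0x61, P5 = 0xBC, P6 = 0xFC

CTR decryption: S_i = E(K, T_i) where T_i is the counter for block i; P_i = C_i ⊕ S_i.
P1: T = 0x31, S = E(K, T) = 0x1A; 0xD6 ⊕ 0x1A = 0xCC.
P2: T = 0x32, S = E(K, T) = 0x1B; 0x31 ⊕ 0x1B = 0x2A.
P3: T = 0x33, S = E(K, T) = 0x1C; 0x75 ⊕ 0x1C = 0x69.
P4: T = 0x34, S = E(K, T) = 0x1D; 0x7C ⊕ 0x1D = 0x61.
P5: T = 0x35, S = E(K, T) = 0x1E; 0xA2 ⊕ 0x1E = 0xBC.
P6: T = 0x36, S = E(K, T) = 0x1F; 0xE3 ⊕ 0x1F = 0xFC.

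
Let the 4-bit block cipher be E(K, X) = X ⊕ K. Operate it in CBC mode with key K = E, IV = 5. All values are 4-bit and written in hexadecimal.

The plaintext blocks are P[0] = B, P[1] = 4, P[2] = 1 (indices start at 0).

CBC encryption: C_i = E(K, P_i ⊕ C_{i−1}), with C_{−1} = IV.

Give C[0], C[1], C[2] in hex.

C[0]: P[0] ⊕ 5 = E; E(K, E) = 0.
C[1]: P[1] ⊕ 0 = 4; E(K, 4) = A.
C[2]: P[2] ⊕ A = B; E(K, B) = 5.

C[0] = 0, C[1] = A, C[2] = 5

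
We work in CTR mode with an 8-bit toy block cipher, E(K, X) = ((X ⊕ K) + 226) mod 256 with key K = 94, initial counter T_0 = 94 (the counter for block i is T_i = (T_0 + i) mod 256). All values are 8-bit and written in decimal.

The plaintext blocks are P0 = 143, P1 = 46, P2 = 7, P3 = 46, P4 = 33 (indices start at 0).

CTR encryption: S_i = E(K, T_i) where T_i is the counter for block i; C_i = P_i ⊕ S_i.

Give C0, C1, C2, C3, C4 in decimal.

C0: T = 94, S = E(K, T) = 226; 143 ⊕ 226 = 109.
C1: T = 95, S = E(K, T) = 227; 46 ⊕ 227 = 205.
C2: T = 96, S = E(K, T) = 32; 7 ⊕ 32 = 39.
C3: T = 97, S = E(K, T) = 33; 46 ⊕ 33 = 15.
C4: T = 98, S = E(K, T) = 30; 33 ⊕ 30 = 63.

C0 = 109, C1 = 205, C2 = 39, C3 = 15, C4 = 63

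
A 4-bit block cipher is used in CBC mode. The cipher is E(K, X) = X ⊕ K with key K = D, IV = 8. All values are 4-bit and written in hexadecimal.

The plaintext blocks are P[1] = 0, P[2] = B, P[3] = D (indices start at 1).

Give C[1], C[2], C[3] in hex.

C[1] = 5, C[2] = 3, C[3] = 3

CBC encryption: C_i = E(K, P_i ⊕ C_{i−1}), with C_{0} = IV.
C[1]: P[1] ⊕ 8 = 8; E(K, 8) = 5.
C[2]: P[2] ⊕ 5 = E; E(K, E) = 3.
C[3]: P[3] ⊕ 3 = E; E(K, E) = 3.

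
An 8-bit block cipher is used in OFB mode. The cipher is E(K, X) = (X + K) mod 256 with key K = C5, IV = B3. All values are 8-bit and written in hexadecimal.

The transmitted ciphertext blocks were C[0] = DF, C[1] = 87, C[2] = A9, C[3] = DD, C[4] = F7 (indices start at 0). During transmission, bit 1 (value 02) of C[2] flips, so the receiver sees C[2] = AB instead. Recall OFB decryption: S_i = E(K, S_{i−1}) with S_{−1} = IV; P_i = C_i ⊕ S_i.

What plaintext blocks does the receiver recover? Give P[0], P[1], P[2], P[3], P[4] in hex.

P[0] = A7, P[1] = BA, P[2] = A9, P[3] = 1A, P[4] = 7B

Only C[2] changed, to AB. In OFB, a change in C_i flips the same bit in P_i only; the keystream is unaffected. Decrypting the received ciphertext:
P[0]: S = E(K, B3) = 78; DF ⊕ 78 = A7.
P[1]: S = E(K, 78) = 3D; 87 ⊕ 3D = BA.
P[2]: S = E(K, 3D) = 02; AB ⊕ 02 = A9.
P[3]: S = E(K, 02) = C7; DD ⊕ C7 = 1A.
P[4]: S = E(K, C7) = 8C; F7 ⊕ 8C = 7B.
Blocks that differ from the original plaintext: P[2].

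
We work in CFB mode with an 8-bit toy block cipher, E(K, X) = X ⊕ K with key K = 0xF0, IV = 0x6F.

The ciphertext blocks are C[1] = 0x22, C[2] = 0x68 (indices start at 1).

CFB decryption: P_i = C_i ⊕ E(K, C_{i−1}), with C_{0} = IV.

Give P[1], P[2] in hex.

P[1] = 0xBD, P[2] = 0xBA

P[1]: E(K, 0x6F) = 0x9F; 0x22 ⊕ 0x9F = 0xBD.
P[2]: E(K, 0x22) = 0xD2; 0x68 ⊕ 0xD2 = 0xBA.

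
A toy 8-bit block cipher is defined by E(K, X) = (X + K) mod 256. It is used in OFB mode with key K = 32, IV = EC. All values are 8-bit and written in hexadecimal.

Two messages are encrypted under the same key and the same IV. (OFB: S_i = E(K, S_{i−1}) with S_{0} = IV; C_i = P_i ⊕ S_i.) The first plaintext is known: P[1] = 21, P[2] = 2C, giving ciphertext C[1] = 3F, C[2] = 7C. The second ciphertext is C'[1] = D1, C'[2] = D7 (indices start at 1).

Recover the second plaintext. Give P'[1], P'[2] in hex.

In OFB with a reused IV, both messages share the same keystream S_i, so C_i ⊕ C'_i = P_i ⊕ P'_i and thus P'_i = P_i ⊕ C_i ⊕ C'_i.
P'[1]: 21 ⊕ 3F ⊕ D1 = CF.
P'[2]: 2C ⊕ 7C ⊕ D7 = 87.

P'[1] = CF, P'[2] = 87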